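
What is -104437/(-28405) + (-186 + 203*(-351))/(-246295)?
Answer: 5550307142/1399201895 ≈ 3.9668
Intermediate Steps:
-104437/(-28405) + (-186 + 203*(-351))/(-246295) = -104437*(-1/28405) + (-186 - 71253)*(-1/246295) = 104437/28405 - 71439*(-1/246295) = 104437/28405 + 71439/246295 = 5550307142/1399201895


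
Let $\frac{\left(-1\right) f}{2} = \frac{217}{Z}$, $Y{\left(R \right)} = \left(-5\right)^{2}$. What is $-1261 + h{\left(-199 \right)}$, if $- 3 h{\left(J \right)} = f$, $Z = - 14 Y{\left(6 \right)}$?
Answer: $- \frac{94606}{75} \approx -1261.4$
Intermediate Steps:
$Y{\left(R \right)} = 25$
$Z = -350$ ($Z = \left(-14\right) 25 = -350$)
$f = \frac{31}{25}$ ($f = - 2 \frac{217}{-350} = - 2 \cdot 217 \left(- \frac{1}{350}\right) = \left(-2\right) \left(- \frac{31}{50}\right) = \frac{31}{25} \approx 1.24$)
$h{\left(J \right)} = - \frac{31}{75}$ ($h{\left(J \right)} = \left(- \frac{1}{3}\right) \frac{31}{25} = - \frac{31}{75}$)
$-1261 + h{\left(-199 \right)} = -1261 - \frac{31}{75} = - \frac{94606}{75}$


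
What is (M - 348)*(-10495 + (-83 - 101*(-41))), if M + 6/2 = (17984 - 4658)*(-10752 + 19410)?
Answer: -742676322609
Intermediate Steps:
M = 115376505 (M = -3 + (17984 - 4658)*(-10752 + 19410) = -3 + 13326*8658 = -3 + 115376508 = 115376505)
(M - 348)*(-10495 + (-83 - 101*(-41))) = (115376505 - 348)*(-10495 + (-83 - 101*(-41))) = 115376157*(-10495 + (-83 + 4141)) = 115376157*(-10495 + 4058) = 115376157*(-6437) = -742676322609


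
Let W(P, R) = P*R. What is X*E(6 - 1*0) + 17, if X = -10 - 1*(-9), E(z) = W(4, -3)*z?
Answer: 89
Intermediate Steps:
E(z) = -12*z (E(z) = (4*(-3))*z = -12*z)
X = -1 (X = -10 + 9 = -1)
X*E(6 - 1*0) + 17 = -(-12)*(6 - 1*0) + 17 = -(-12)*(6 + 0) + 17 = -(-12)*6 + 17 = -1*(-72) + 17 = 72 + 17 = 89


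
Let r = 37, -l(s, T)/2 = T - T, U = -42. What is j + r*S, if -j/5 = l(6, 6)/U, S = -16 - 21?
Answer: -1369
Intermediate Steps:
S = -37
l(s, T) = 0 (l(s, T) = -2*(T - T) = -2*0 = 0)
j = 0 (j = -0/(-42) = -0*(-1)/42 = -5*0 = 0)
j + r*S = 0 + 37*(-37) = 0 - 1369 = -1369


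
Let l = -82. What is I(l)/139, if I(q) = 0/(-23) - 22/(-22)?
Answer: 1/139 ≈ 0.0071942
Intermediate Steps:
I(q) = 1 (I(q) = 0*(-1/23) - 22*(-1/22) = 0 + 1 = 1)
I(l)/139 = 1/139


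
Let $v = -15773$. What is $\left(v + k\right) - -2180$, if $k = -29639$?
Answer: $-43232$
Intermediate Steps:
$\left(v + k\right) - -2180 = \left(-15773 - 29639\right) - -2180 = -45412 + 2180 = -43232$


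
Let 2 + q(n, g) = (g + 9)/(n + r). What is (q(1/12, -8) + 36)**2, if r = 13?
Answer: 28622500/24649 ≈ 1161.2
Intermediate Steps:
q(n, g) = -2 + (9 + g)/(13 + n) (q(n, g) = -2 + (g + 9)/(n + 13) = -2 + (9 + g)/(13 + n))
(q(1/12, -8) + 36)**2 = ((-17 - 8 - 2/12)/(13 + 1/12) + 36)**2 = ((-17 - 8 - 2*1/12)/(13 + 1/12) + 36)**2 = ((-17 - 8 - 1/6)/(157/12) + 36)**2 = ((12/157)*(-151/6) + 36)**2 = (-302/157 + 36)**2 = (5350/157)**2 = 28622500/24649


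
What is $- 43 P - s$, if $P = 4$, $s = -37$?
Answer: $-135$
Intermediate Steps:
$- 43 P - s = \left(-43\right) 4 - -37 = -172 + 37 = -135$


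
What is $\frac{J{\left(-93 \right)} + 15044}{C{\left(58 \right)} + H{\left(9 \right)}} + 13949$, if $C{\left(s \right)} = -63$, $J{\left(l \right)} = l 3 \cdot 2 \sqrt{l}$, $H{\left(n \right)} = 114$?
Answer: $\frac{726443}{51} - \frac{186 i \sqrt{93}}{17} \approx 14244.0 - 105.51 i$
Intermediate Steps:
$J{\left(l \right)} = 6 l^{\frac{3}{2}}$ ($J{\left(l \right)} = 3 l 2 \sqrt{l} = 6 l \sqrt{l} = 6 l^{\frac{3}{2}}$)
$\frac{J{\left(-93 \right)} + 15044}{C{\left(58 \right)} + H{\left(9 \right)}} + 13949 = \frac{6 \left(-93\right)^{\frac{3}{2}} + 15044}{-63 + 114} + 13949 = \frac{6 \left(- 93 i \sqrt{93}\right) + 15044}{51} + 13949 = \left(- 558 i \sqrt{93} + 15044\right) \frac{1}{51} + 13949 = \left(15044 - 558 i \sqrt{93}\right) \frac{1}{51} + 13949 = \left(\frac{15044}{51} - \frac{186 i \sqrt{93}}{17}\right) + 13949 = \frac{726443}{51} - \frac{186 i \sqrt{93}}{17}$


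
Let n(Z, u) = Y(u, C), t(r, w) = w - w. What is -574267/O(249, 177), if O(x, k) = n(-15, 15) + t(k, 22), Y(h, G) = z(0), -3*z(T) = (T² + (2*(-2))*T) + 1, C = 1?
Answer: 1722801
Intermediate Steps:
z(T) = -⅓ - T²/3 + 4*T/3 (z(T) = -((T² + (2*(-2))*T) + 1)/3 = -((T² - 4*T) + 1)/3 = -(1 + T² - 4*T)/3 = -⅓ - T²/3 + 4*T/3)
t(r, w) = 0
Y(h, G) = -⅓ (Y(h, G) = -⅓ - ⅓*0² + (4/3)*0 = -⅓ - ⅓*0 + 0 = -⅓ + 0 + 0 = -⅓)
n(Z, u) = -⅓
O(x, k) = -⅓ (O(x, k) = -⅓ + 0 = -⅓)
-574267/O(249, 177) = -574267/(-⅓) = -574267*(-3) = 1722801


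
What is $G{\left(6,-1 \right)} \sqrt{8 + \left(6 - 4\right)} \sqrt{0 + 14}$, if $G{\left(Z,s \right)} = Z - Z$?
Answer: $0$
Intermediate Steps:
$G{\left(Z,s \right)} = 0$
$G{\left(6,-1 \right)} \sqrt{8 + \left(6 - 4\right)} \sqrt{0 + 14} = 0 \sqrt{8 + \left(6 - 4\right)} \sqrt{0 + 14} = 0 \sqrt{8 + \left(6 - 4\right)} \sqrt{14} = 0 \sqrt{8 + 2} \sqrt{14} = 0 \sqrt{10} \sqrt{14} = 0 \sqrt{14} = 0$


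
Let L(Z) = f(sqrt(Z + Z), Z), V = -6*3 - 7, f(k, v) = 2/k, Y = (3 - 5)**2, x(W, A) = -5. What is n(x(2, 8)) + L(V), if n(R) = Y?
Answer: 4 - I*sqrt(2)/5 ≈ 4.0 - 0.28284*I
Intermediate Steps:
Y = 4 (Y = (-2)**2 = 4)
n(R) = 4
V = -25 (V = -18 - 7 = -25)
L(Z) = sqrt(2)/sqrt(Z) (L(Z) = 2/(sqrt(Z + Z)) = 2/(sqrt(2*Z)) = 2/((sqrt(2)*sqrt(Z))) = 2*(sqrt(2)/(2*sqrt(Z))) = sqrt(2)/sqrt(Z))
n(x(2, 8)) + L(V) = 4 + sqrt(2)/sqrt(-25) = 4 + sqrt(2)*(-I/5) = 4 - I*sqrt(2)/5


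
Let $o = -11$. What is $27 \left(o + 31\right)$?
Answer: $540$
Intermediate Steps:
$27 \left(o + 31\right) = 27 \left(-11 + 31\right) = 27 \cdot 20 = 540$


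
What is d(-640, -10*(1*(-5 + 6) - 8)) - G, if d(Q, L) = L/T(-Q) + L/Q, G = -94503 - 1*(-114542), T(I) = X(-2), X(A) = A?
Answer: -1284743/64 ≈ -20074.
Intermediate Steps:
T(I) = -2
G = 20039 (G = -94503 + 114542 = 20039)
d(Q, L) = -L/2 + L/Q (d(Q, L) = L/(-2) + L/Q = L*(-1/2) + L/Q = -L/2 + L/Q)
d(-640, -10*(1*(-5 + 6) - 8)) - G = (-(-5)*(1*(-5 + 6) - 8) - 10*(1*(-5 + 6) - 8)/(-640)) - 1*20039 = (-(-5)*(1*1 - 8) - 10*(1*1 - 8)*(-1/640)) - 20039 = (-(-5)*(1 - 8) - 10*(1 - 8)*(-1/640)) - 20039 = (-(-5)*(-7) - 10*(-7)*(-1/640)) - 20039 = (-1/2*70 + 70*(-1/640)) - 20039 = (-35 - 7/64) - 20039 = -2247/64 - 20039 = -1284743/64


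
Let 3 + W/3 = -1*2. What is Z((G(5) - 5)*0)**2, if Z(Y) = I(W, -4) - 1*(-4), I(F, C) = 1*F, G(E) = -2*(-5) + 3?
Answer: 121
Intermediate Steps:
W = -15 (W = -9 + 3*(-1*2) = -9 + 3*(-2) = -9 - 6 = -15)
G(E) = 13 (G(E) = 10 + 3 = 13)
I(F, C) = F
Z(Y) = -11 (Z(Y) = -15 - 1*(-4) = -15 + 4 = -11)
Z((G(5) - 5)*0)**2 = (-11)**2 = 121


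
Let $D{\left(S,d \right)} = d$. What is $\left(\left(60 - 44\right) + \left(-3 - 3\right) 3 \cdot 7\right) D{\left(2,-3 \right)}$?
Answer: $330$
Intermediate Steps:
$\left(\left(60 - 44\right) + \left(-3 - 3\right) 3 \cdot 7\right) D{\left(2,-3 \right)} = \left(\left(60 - 44\right) + \left(-3 - 3\right) 3 \cdot 7\right) \left(-3\right) = \left(16 + \left(-6\right) 3 \cdot 7\right) \left(-3\right) = \left(16 - 126\right) \left(-3\right) = \left(-110\right) \left(-3\right) = 330$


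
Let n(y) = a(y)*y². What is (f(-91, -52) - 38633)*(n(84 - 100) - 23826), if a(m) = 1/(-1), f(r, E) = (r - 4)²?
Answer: 713019856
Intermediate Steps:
f(r, E) = (-4 + r)²
a(m) = -1
n(y) = -y²
(f(-91, -52) - 38633)*(n(84 - 100) - 23826) = ((-4 - 91)² - 38633)*(-(84 - 100)² - 23826) = ((-95)² - 38633)*(-1*(-16)² - 23826) = (9025 - 38633)*(-1*256 - 23826) = -29608*(-256 - 23826) = -29608*(-24082) = 713019856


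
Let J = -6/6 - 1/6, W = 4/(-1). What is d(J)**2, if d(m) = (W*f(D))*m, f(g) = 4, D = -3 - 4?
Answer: 3136/9 ≈ 348.44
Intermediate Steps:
W = -4 (W = 4*(-1) = -4)
D = -7
J = -7/6 (J = -6*1/6 - 1*1/6 = -1 - 1/6 = -7/6 ≈ -1.1667)
d(m) = -16*m (d(m) = (-4*4)*m = -16*m)
d(J)**2 = (-16*(-7/6))**2 = (56/3)**2 = 3136/9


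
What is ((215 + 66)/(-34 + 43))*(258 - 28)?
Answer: 64630/9 ≈ 7181.1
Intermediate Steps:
((215 + 66)/(-34 + 43))*(258 - 28) = (281/9)*230 = 64630/9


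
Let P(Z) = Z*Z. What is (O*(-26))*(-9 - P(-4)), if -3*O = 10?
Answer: -6500/3 ≈ -2166.7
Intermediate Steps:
P(Z) = Z²
O = -10/3 (O = -⅓*10 = -10/3 ≈ -3.3333)
(O*(-26))*(-9 - P(-4)) = (-10/3*(-26))*(-9 - 1*(-4)²) = 260*(-9 - 1*16)/3 = 260*(-9 - 16)/3 = (260/3)*(-25) = -6500/3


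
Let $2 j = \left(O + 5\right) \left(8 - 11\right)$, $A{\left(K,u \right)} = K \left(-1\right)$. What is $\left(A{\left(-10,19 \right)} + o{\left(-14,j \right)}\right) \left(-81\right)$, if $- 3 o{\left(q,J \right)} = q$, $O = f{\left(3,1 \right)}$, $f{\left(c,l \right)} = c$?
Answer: $-1188$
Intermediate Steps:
$O = 3$
$A{\left(K,u \right)} = - K$
$j = -12$ ($j = \frac{\left(3 + 5\right) \left(8 - 11\right)}{2} = \frac{8 \left(-3\right)}{2} = \frac{1}{2} \left(-24\right) = -12$)
$o{\left(q,J \right)} = - \frac{q}{3}$
$\left(A{\left(-10,19 \right)} + o{\left(-14,j \right)}\right) \left(-81\right) = \left(\left(-1\right) \left(-10\right) - - \frac{14}{3}\right) \left(-81\right) = \left(10 + \frac{14}{3}\right) \left(-81\right) = \frac{44}{3} \left(-81\right) = -1188$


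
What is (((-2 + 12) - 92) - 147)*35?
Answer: -8015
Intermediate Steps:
(((-2 + 12) - 92) - 147)*35 = ((10 - 92) - 147)*35 = (-82 - 147)*35 = -229*35 = -8015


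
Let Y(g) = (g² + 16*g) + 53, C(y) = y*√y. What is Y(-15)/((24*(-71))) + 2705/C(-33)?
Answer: -19/852 + 2705*I*√33/1089 ≈ -0.0223 + 14.269*I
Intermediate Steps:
C(y) = y^(3/2)
Y(g) = 53 + g² + 16*g
Y(-15)/((24*(-71))) + 2705/C(-33) = (53 + (-15)² + 16*(-15))/((24*(-71))) + 2705/((-33)^(3/2)) = (53 + 225 - 240)/(-1704) + 2705/((-33*I*√33)) = 38*(-1/1704) + 2705*(I*√33/1089) = -19/852 + 2705*I*√33/1089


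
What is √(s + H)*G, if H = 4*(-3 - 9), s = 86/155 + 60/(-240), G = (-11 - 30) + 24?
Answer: -17*I*√4583505/310 ≈ -117.4*I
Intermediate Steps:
G = -17 (G = -41 + 24 = -17)
s = 189/620 (s = 86*(1/155) + 60*(-1/240) = 86/155 - ¼ = 189/620 ≈ 0.30484)
H = -48 (H = 4*(-12) = -48)
√(s + H)*G = √(189/620 - 48)*(-17) = √(-29571/620)*(-17) = (I*√4583505/310)*(-17) = -17*I*√4583505/310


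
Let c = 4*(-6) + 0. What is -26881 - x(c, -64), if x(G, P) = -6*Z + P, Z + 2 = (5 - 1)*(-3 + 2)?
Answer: -26853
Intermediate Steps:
Z = -6 (Z = -2 + (5 - 1)*(-3 + 2) = -2 + 4*(-1) = -2 - 4 = -6)
c = -24 (c = -24 + 0 = -24)
x(G, P) = 36 + P (x(G, P) = -6*(-6) + P = 36 + P)
-26881 - x(c, -64) = -26881 - (36 - 64) = -26881 - 1*(-28) = -26881 + 28 = -26853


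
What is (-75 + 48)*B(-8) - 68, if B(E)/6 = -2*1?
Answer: 256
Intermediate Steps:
B(E) = -12 (B(E) = 6*(-2*1) = 6*(-2) = -12)
(-75 + 48)*B(-8) - 68 = (-75 + 48)*(-12) - 68 = -27*(-12) - 68 = 324 - 68 = 256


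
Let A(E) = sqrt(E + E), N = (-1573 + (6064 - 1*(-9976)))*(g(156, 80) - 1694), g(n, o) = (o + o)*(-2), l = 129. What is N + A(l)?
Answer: -29136538 + sqrt(258) ≈ -2.9137e+7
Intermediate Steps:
g(n, o) = -4*o (g(n, o) = (2*o)*(-2) = -4*o)
N = -29136538 (N = (-1573 + (6064 - 1*(-9976)))*(-4*80 - 1694) = (-1573 + (6064 + 9976))*(-320 - 1694) = (-1573 + 16040)*(-2014) = 14467*(-2014) = -29136538)
A(E) = sqrt(2)*sqrt(E) (A(E) = sqrt(2*E) = sqrt(2)*sqrt(E))
N + A(l) = -29136538 + sqrt(2)*sqrt(129) = -29136538 + sqrt(258)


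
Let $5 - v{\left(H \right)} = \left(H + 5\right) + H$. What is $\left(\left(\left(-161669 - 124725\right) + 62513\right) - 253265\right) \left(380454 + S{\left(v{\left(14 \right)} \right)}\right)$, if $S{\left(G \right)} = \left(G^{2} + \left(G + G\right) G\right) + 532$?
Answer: $-182908193348$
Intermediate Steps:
$v{\left(H \right)} = - 2 H$ ($v{\left(H \right)} = 5 - \left(\left(H + 5\right) + H\right) = 5 - \left(\left(5 + H\right) + H\right) = 5 - \left(5 + 2 H\right) = - 2 H$)
$S{\left(G \right)} = 532 + 3 G^{2}$ ($S{\left(G \right)} = \left(G^{2} + 2 G G\right) + 532 = \left(G^{2} + 2 G^{2}\right) + 532 = 3 G^{2} + 532 = 532 + 3 G^{2}$)
$\left(\left(\left(-161669 - 124725\right) + 62513\right) - 253265\right) \left(380454 + S{\left(v{\left(14 \right)} \right)}\right) = \left(\left(\left(-161669 - 124725\right) + 62513\right) - 253265\right) \left(380454 + \left(532 + 3 \left(\left(-2\right) 14\right)^{2}\right)\right) = \left(\left(-286394 + 62513\right) - 253265\right) \left(380454 + \left(532 + 3 \left(-28\right)^{2}\right)\right) = \left(-223881 - 253265\right) \left(380454 + \left(532 + 3 \cdot 784\right)\right) = - 477146 \left(380454 + \left(532 + 2352\right)\right) = - 477146 \left(380454 + 2884\right) = \left(-477146\right) 383338 = -182908193348$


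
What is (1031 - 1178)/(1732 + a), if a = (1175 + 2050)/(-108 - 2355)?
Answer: -120687/1420897 ≈ -0.084937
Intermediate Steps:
a = -1075/821 (a = 3225/(-2463) = 3225*(-1/2463) = -1075/821 ≈ -1.3094)
(1031 - 1178)/(1732 + a) = (1031 - 1178)/(1732 - 1075/821) = -147/1420897/821 = -147*821/1420897 = -120687/1420897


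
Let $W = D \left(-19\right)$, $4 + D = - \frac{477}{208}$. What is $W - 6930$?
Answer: $- \frac{1416569}{208} \approx -6810.4$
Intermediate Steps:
$D = - \frac{1309}{208}$ ($D = -4 - \frac{477}{208} = - \frac{1309}{208} \approx -6.2933$)
$W = \frac{24871}{208}$ ($W = \left(- \frac{1309}{208}\right) \left(-19\right) = \frac{24871}{208} \approx 119.57$)
$W - 6930 = \frac{24871}{208} - 6930 = - \frac{1416569}{208}$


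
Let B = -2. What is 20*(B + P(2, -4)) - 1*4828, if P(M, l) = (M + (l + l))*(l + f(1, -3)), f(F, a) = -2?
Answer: -4148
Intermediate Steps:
P(M, l) = (-2 + l)*(M + 2*l) (P(M, l) = (M + (l + l))*(l - 2) = (M + 2*l)*(-2 + l) = (-2 + l)*(M + 2*l))
20*(B + P(2, -4)) - 1*4828 = 20*(-2 + (-4*(-4) - 2*2 + 2*(-4)**2 + 2*(-4))) - 1*4828 = 20*(-2 + (16 - 4 + 2*16 - 8)) - 4828 = 20*(-2 + (16 - 4 + 32 - 8)) - 4828 = 20*(-2 + 36) - 4828 = 20*34 - 4828 = 680 - 4828 = -4148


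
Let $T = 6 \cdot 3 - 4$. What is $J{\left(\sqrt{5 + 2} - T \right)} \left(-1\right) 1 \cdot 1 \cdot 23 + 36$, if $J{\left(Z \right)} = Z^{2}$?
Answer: $-4633 + 644 \sqrt{7} \approx -2929.1$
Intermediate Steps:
$T = 14$ ($T = 18 - 4 = 14$)
$J{\left(\sqrt{5 + 2} - T \right)} \left(-1\right) 1 \cdot 1 \cdot 23 + 36 = \left(\sqrt{5 + 2} - 14\right)^{2} \left(-1\right) 1 \cdot 1 \cdot 23 + 36 = \left(\sqrt{7} - 14\right)^{2} \left(-1\right) 1 \cdot 1 \cdot 23 + 36 = \left(-14 + \sqrt{7}\right)^{2} \left(-1\right) 1 \cdot 1 \cdot 23 + 36 = - \left(-14 + \sqrt{7}\right)^{2} \cdot 1 \cdot 1 \cdot 23 + 36 = - \left(-14 + \sqrt{7}\right)^{2} \cdot 1 \cdot 23 + 36 = - \left(-14 + \sqrt{7}\right)^{2} \cdot 23 + 36 = - 23 \left(-14 + \sqrt{7}\right)^{2} + 36 = 36 - 23 \left(-14 + \sqrt{7}\right)^{2}$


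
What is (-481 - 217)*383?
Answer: -267334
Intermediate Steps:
(-481 - 217)*383 = -698*383 = -267334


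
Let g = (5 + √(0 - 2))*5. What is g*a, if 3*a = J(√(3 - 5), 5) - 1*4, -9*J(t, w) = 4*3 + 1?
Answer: -1225/27 - 245*I*√2/27 ≈ -45.37 - 12.833*I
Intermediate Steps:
J(t, w) = -13/9 (J(t, w) = -(4*3 + 1)/9 = -(12 + 1)/9 = -⅑*13 = -13/9)
g = 25 + 5*I*√2 (g = (5 + √(-2))*5 = (5 + I*√2)*5 = 25 + 5*I*√2 ≈ 25.0 + 7.0711*I)
a = -49/27 (a = (-13/9 - 1*4)/3 = (-13/9 - 4)/3 = (⅓)*(-49/9) = -49/27 ≈ -1.8148)
g*a = (25 + 5*I*√2)*(-49/27) = -1225/27 - 245*I*√2/27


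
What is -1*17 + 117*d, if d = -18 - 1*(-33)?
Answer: 1738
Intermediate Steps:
d = 15 (d = -18 + 33 = 15)
-1*17 + 117*d = -1*17 + 117*15 = -17 + 1755 = 1738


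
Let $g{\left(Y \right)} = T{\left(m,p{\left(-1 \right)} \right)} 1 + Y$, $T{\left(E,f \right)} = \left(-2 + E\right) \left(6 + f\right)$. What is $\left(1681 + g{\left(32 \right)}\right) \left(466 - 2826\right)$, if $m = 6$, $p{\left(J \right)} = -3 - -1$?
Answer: $-4080440$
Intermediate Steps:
$p{\left(J \right)} = -2$ ($p{\left(J \right)} = -3 + 1 = -2$)
$g{\left(Y \right)} = 16 + Y$ ($g{\left(Y \right)} = \left(-12 - -4 + 6 \cdot 6 + 6 \left(-2\right)\right) 1 + Y = \left(-12 + 4 + 36 - 12\right) 1 + Y = 16 \cdot 1 + Y = 16 + Y$)
$\left(1681 + g{\left(32 \right)}\right) \left(466 - 2826\right) = \left(1681 + \left(16 + 32\right)\right) \left(466 - 2826\right) = \left(1681 + 48\right) \left(-2360\right) = 1729 \left(-2360\right) = -4080440$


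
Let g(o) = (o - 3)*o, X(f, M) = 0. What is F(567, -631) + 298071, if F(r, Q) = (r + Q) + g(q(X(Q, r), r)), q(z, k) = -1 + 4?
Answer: 298007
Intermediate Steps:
q(z, k) = 3
g(o) = o*(-3 + o) (g(o) = (-3 + o)*o = o*(-3 + o))
F(r, Q) = Q + r (F(r, Q) = (r + Q) + 3*(-3 + 3) = (Q + r) + 3*0 = (Q + r) + 0 = Q + r)
F(567, -631) + 298071 = (-631 + 567) + 298071 = -64 + 298071 = 298007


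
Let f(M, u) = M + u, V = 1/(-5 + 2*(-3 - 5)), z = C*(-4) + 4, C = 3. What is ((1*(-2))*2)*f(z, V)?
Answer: 676/21 ≈ 32.190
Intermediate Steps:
z = -8 (z = 3*(-4) + 4 = -12 + 4 = -8)
V = -1/21 (V = 1/(-5 + 2*(-8)) = 1/(-5 - 16) = 1/(-21) = -1/21 ≈ -0.047619)
((1*(-2))*2)*f(z, V) = ((1*(-2))*2)*(-8 - 1/21) = -2*2*(-169/21) = -4*(-169/21) = 676/21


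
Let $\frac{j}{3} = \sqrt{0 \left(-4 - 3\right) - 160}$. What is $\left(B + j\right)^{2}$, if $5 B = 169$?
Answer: $- \frac{7439}{25} + \frac{4056 i \sqrt{10}}{5} \approx -297.56 + 2565.2 i$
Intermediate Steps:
$B = \frac{169}{5}$ ($B = \frac{1}{5} \cdot 169 = \frac{169}{5} \approx 33.8$)
$j = 12 i \sqrt{10}$ ($j = 3 \sqrt{0 \left(-4 - 3\right) - 160} = 3 \sqrt{0 \left(-7\right) - 160} = 3 \sqrt{0 - 160} = 3 \sqrt{-160} = 3 \cdot 4 i \sqrt{10} = 12 i \sqrt{10} \approx 37.947 i$)
$\left(B + j\right)^{2} = \left(\frac{169}{5} + 12 i \sqrt{10}\right)^{2}$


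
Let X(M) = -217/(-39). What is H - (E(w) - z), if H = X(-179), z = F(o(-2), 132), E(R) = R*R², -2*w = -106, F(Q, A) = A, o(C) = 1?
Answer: -5800838/39 ≈ -1.4874e+5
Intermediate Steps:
w = 53 (w = -½*(-106) = 53)
E(R) = R³
X(M) = 217/39 (X(M) = -217*(-1/39) = 217/39)
z = 132
H = 217/39 ≈ 5.5641
H - (E(w) - z) = 217/39 - (53³ - 1*132) = 217/39 - (148877 - 132) = 217/39 - 1*148745 = 217/39 - 148745 = -5800838/39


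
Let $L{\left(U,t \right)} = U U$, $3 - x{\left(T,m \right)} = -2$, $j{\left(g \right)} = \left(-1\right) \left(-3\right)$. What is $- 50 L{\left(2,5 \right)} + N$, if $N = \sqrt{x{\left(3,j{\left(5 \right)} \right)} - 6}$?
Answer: $-200 + i \approx -200.0 + 1.0 i$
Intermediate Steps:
$j{\left(g \right)} = 3$
$x{\left(T,m \right)} = 5$ ($x{\left(T,m \right)} = 3 - -2 = 3 + 2 = 5$)
$N = i$ ($N = \sqrt{5 - 6} = \sqrt{-1} = i \approx 1.0 i$)
$L{\left(U,t \right)} = U^{2}$
$- 50 L{\left(2,5 \right)} + N = - 50 \cdot 2^{2} + i = \left(-50\right) 4 + i = -200 + i$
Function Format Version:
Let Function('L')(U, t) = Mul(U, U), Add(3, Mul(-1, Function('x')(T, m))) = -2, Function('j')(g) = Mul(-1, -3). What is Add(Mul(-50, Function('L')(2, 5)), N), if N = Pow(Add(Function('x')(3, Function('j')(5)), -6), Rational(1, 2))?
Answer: Add(-200, I) ≈ Add(-200.00, Mul(1.0000, I))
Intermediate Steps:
Function('j')(g) = 3
Function('x')(T, m) = 5 (Function('x')(T, m) = Add(3, Mul(-1, -2)) = Add(3, 2) = 5)
N = I (N = Pow(Add(5, -6), Rational(1, 2)) = Pow(-1, Rational(1, 2)) = I ≈ Mul(1.0000, I))
Function('L')(U, t) = Pow(U, 2)
Add(Mul(-50, Function('L')(2, 5)), N) = Add(Mul(-50, Pow(2, 2)), I) = Add(Mul(-50, 4), I) = Add(-200, I)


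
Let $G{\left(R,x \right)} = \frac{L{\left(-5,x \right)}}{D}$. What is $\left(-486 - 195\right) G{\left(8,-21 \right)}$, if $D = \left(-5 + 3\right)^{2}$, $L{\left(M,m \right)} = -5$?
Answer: $\frac{3405}{4} \approx 851.25$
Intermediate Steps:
$D = 4$ ($D = \left(-2\right)^{2} = 4$)
$G{\left(R,x \right)} = - \frac{5}{4}$
$\left(-486 - 195\right) G{\left(8,-21 \right)} = \left(-486 - 195\right) \left(- \frac{5}{4}\right) = \left(-681\right) \left(- \frac{5}{4}\right) = \frac{3405}{4}$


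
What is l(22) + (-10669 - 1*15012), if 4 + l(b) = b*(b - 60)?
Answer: -26521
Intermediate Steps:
l(b) = -4 + b*(-60 + b) (l(b) = -4 + b*(b - 60) = -4 + b*(-60 + b))
l(22) + (-10669 - 1*15012) = (-4 + 22**2 - 60*22) + (-10669 - 1*15012) = (-4 + 484 - 1320) + (-10669 - 15012) = -840 - 25681 = -26521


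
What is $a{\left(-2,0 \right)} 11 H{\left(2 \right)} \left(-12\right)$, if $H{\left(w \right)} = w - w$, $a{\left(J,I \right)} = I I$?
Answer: $0$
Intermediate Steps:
$a{\left(J,I \right)} = I^{2}$
$H{\left(w \right)} = 0$
$a{\left(-2,0 \right)} 11 H{\left(2 \right)} \left(-12\right) = 0^{2} \cdot 11 \cdot 0 \left(-12\right) = 0 \cdot 0 \left(-12\right) = 0 \left(-12\right) = 0$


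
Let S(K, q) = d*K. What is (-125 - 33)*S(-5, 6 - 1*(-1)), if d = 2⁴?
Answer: 12640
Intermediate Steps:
d = 16
S(K, q) = 16*K
(-125 - 33)*S(-5, 6 - 1*(-1)) = (-125 - 33)*(16*(-5)) = -158*(-80) = 12640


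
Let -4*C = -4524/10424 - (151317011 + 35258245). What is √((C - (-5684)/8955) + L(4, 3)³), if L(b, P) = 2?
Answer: √11289939672230090882170/15557820 ≈ 6829.6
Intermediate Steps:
C = 486215118267/10424 (C = -(-4524/10424 - (151317011 + 35258245))/4 = -(-4524*1/10424 - 9029/(1/(11217 + (5542 + 3905))))/4 = -(-1131/2606 - 9029/(1/(11217 + 9447)))/4 = -(-1131/2606 - 9029/(1/20664))/4 = -(-1131/2606 - 9029/1/20664)/4 = -(-1131/2606 - 9029*20664)/4 = -(-1131/2606 - 186575256)/4 = -¼*(-486215118267/2606) = 486215118267/10424 ≈ 4.6644e+7)
√((C - (-5684)/8955) + L(4, 3)³) = √((486215118267/10424 - (-5684)/8955) + 2³) = √((486215118267/10424 - (-5684)/8955) + 8) = √((486215118267/10424 - 1*(-5684/8955)) + 8) = √((486215118267/10424 + 5684/8955) + 8) = √(4354056443331001/93346920 + 8) = √(4354057190106361/93346920) = √11289939672230090882170/15557820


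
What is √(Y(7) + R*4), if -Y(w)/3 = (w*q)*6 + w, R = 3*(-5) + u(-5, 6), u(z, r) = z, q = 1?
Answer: I*√227 ≈ 15.067*I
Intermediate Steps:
R = -20 (R = 3*(-5) - 5 = -15 - 5 = -20)
Y(w) = -21*w (Y(w) = -3*((w*1)*6 + w) = -3*(w*6 + w) = -3*(6*w + w) = -21*w)
√(Y(7) + R*4) = √(-21*7 - 20*4) = √(-147 - 80) = √(-227) = I*√227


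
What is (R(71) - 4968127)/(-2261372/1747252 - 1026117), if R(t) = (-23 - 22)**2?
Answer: 1084628956463/224110905232 ≈ 4.8397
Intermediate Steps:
R(t) = 2025 (R(t) = (-45)**2 = 2025)
(R(71) - 4968127)/(-2261372/1747252 - 1026117) = (2025 - 4968127)/(-2261372/1747252 - 1026117) = -4966102/(-2261372*1/1747252 - 1026117) = -4966102/(-565343/436813 - 1026117) = -4966102/(-448221810464/436813) = -4966102*(-436813/448221810464) = 1084628956463/224110905232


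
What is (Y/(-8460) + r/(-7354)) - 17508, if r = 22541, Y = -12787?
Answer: -544677039991/31107420 ≈ -17510.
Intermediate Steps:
(Y/(-8460) + r/(-7354)) - 17508 = (-12787/(-8460) + 22541/(-7354)) - 17508 = (-12787*(-1/8460) + 22541*(-1/7354)) - 17508 = (12787/8460 - 22541/7354) - 17508 = -48330631/31107420 - 17508 = -544677039991/31107420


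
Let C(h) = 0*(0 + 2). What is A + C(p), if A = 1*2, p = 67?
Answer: 2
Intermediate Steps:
C(h) = 0 (C(h) = 0*2 = 0)
A = 2
A + C(p) = 2 + 0 = 2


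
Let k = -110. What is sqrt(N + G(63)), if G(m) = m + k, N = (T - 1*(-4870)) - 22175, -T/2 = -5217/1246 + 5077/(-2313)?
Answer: I*sqrt(4000504911818135)/480333 ≈ 131.68*I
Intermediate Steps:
T = 18392863/1440999 (T = -2*(-5217/1246 + 5077/(-2313)) = -2*(-5217*1/1246 + 5077*(-1/2313)) = -2*(-5217/1246 - 5077/2313) = -2*(-18392863/2881998) = 18392863/1440999 ≈ 12.764)
N = -24918094832/1440999 (N = (18392863/1440999 - 1*(-4870)) - 22175 = (18392863/1440999 + 4870) - 22175 = 7036057993/1440999 - 22175 = -24918094832/1440999 ≈ -17292.)
G(m) = -110 + m (G(m) = m - 110 = -110 + m)
sqrt(N + G(63)) = sqrt(-24918094832/1440999 + (-110 + 63)) = sqrt(-24918094832/1440999 - 47) = sqrt(-24985821785/1440999) = I*sqrt(4000504911818135)/480333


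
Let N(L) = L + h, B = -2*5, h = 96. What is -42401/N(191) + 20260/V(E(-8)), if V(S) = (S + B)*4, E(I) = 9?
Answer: -1496056/287 ≈ -5212.7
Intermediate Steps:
B = -10
N(L) = 96 + L (N(L) = L + 96 = 96 + L)
V(S) = -40 + 4*S (V(S) = (S - 10)*4 = (-10 + S)*4 = -40 + 4*S)
-42401/N(191) + 20260/V(E(-8)) = -42401/(96 + 191) + 20260/(-40 + 4*9) = -42401/287 + 20260/(-40 + 36) = -42401*1/287 + 20260/(-4) = -42401/287 + 20260*(-¼) = -42401/287 - 5065 = -1496056/287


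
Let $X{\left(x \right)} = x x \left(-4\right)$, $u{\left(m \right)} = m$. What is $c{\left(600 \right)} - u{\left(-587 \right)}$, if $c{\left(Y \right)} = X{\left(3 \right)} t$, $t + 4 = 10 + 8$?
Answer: $83$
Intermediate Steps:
$X{\left(x \right)} = - 4 x^{2}$ ($X{\left(x \right)} = x^{2} \left(-4\right) = - 4 x^{2}$)
$t = 14$ ($t = -4 + \left(10 + 8\right) = -4 + 18 = 14$)
$c{\left(Y \right)} = -504$ ($c{\left(Y \right)} = - 4 \cdot 3^{2} \cdot 14 = \left(-4\right) 9 \cdot 14 = \left(-36\right) 14 = -504$)
$c{\left(600 \right)} - u{\left(-587 \right)} = -504 - -587 = -504 + 587 = 83$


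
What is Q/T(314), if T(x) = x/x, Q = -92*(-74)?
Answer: 6808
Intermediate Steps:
Q = 6808
T(x) = 1
Q/T(314) = 6808/1 = 6808*1 = 6808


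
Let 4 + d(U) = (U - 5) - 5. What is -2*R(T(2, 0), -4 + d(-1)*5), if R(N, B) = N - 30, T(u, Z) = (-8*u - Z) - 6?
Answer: 104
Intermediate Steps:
d(U) = -14 + U (d(U) = -4 + ((U - 5) - 5) = -4 + ((-5 + U) - 5) = -4 + (-10 + U) = -14 + U)
T(u, Z) = -6 - Z - 8*u (T(u, Z) = (-Z - 8*u) - 6 = -6 - Z - 8*u)
R(N, B) = -30 + N
-2*R(T(2, 0), -4 + d(-1)*5) = -2*(-30 + (-6 - 1*0 - 8*2)) = -2*(-30 + (-6 + 0 - 16)) = -2*(-30 - 22) = -2*(-52) = 104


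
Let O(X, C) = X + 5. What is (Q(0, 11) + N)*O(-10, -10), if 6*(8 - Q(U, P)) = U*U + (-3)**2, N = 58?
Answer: -645/2 ≈ -322.50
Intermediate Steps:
O(X, C) = 5 + X
Q(U, P) = 13/2 - U**2/6 (Q(U, P) = 8 - (U*U + (-3)**2)/6 = 8 - (U**2 + 9)/6 = 8 - (9 + U**2)/6 = 8 + (-3/2 - U**2/6) = 13/2 - U**2/6)
(Q(0, 11) + N)*O(-10, -10) = ((13/2 - 1/6*0**2) + 58)*(5 - 10) = ((13/2 - 1/6*0) + 58)*(-5) = ((13/2 + 0) + 58)*(-5) = (13/2 + 58)*(-5) = (129/2)*(-5) = -645/2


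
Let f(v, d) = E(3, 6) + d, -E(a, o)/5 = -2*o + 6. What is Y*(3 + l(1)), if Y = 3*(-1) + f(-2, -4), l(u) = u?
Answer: 92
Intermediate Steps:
E(a, o) = -30 + 10*o (E(a, o) = -5*(-2*o + 6) = -5*(6 - 2*o) = -30 + 10*o)
f(v, d) = 30 + d (f(v, d) = (-30 + 10*6) + d = (-30 + 60) + d = 30 + d)
Y = 23 (Y = 3*(-1) + (30 - 4) = -3 + 26 = 23)
Y*(3 + l(1)) = 23*(3 + 1) = 23*4 = 92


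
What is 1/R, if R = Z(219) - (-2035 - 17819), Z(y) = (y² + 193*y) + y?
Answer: 1/110301 ≈ 9.0661e-6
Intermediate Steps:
Z(y) = y² + 194*y
R = 110301 (R = 219*(194 + 219) - (-2035 - 17819) = 219*413 - 1*(-19854) = 90447 + 19854 = 110301)
1/R = 1/110301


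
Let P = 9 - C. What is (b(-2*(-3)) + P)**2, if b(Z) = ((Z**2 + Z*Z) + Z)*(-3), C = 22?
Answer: 61009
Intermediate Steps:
P = -13 (P = 9 - 1*22 = 9 - 22 = -13)
b(Z) = -6*Z**2 - 3*Z (b(Z) = ((Z**2 + Z**2) + Z)*(-3) = (2*Z**2 + Z)*(-3) = (Z + 2*Z**2)*(-3) = -6*Z**2 - 3*Z)
(b(-2*(-3)) + P)**2 = (-3*(-2*(-3))*(1 + 2*(-2*(-3))) - 13)**2 = (-3*6*(1 + 2*6) - 13)**2 = (-3*6*(1 + 12) - 13)**2 = (-3*6*13 - 13)**2 = (-234 - 13)**2 = (-247)**2 = 61009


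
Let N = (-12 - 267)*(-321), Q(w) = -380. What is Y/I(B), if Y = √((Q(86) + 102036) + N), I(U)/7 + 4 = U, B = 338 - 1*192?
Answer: √191215/994 ≈ 0.43992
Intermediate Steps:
B = 146 (B = 338 - 192 = 146)
I(U) = -28 + 7*U
N = 89559 (N = -279*(-321) = 89559)
Y = √191215 (Y = √((-380 + 102036) + 89559) = √(101656 + 89559) = √191215 ≈ 437.28)
Y/I(B) = √191215/(-28 + 7*146) = √191215/(-28 + 1022) = √191215/994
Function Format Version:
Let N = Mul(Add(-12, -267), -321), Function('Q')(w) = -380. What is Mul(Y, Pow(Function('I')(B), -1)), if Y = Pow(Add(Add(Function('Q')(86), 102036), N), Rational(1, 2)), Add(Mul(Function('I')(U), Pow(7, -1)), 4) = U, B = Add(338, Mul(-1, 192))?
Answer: Mul(Rational(1, 994), Pow(191215, Rational(1, 2))) ≈ 0.43992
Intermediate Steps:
B = 146 (B = Add(338, -192) = 146)
Function('I')(U) = Add(-28, Mul(7, U))
N = 89559 (N = Mul(-279, -321) = 89559)
Y = Pow(191215, Rational(1, 2)) (Y = Pow(Add(Add(-380, 102036), 89559), Rational(1, 2)) = Pow(Add(101656, 89559), Rational(1, 2)) = Pow(191215, Rational(1, 2)) ≈ 437.28)
Mul(Y, Pow(Function('I')(B), -1)) = Mul(Pow(191215, Rational(1, 2)), Pow(Add(-28, Mul(7, 146)), -1)) = Mul(Pow(191215, Rational(1, 2)), Pow(Add(-28, 1022), -1)) = Mul(Pow(191215, Rational(1, 2)), Pow(994, -1)) = Mul(Pow(191215, Rational(1, 2)), Rational(1, 994)) = Mul(Rational(1, 994), Pow(191215, Rational(1, 2)))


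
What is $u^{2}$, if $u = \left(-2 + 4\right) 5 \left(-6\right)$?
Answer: $3600$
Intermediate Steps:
$u = -60$ ($u = 2 \cdot 5 \left(-6\right) = 10 \left(-6\right) = -60$)
$u^{2} = \left(-60\right)^{2} = 3600$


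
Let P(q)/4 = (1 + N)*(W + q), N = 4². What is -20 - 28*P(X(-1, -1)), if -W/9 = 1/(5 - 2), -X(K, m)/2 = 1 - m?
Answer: 13308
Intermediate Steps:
N = 16
X(K, m) = -2 + 2*m (X(K, m) = -2*(1 - m) = -2 + 2*m)
W = -3 (W = -9/(5 - 2) = -9/3 = -9*⅓ = -3)
P(q) = -204 + 68*q (P(q) = 4*((1 + 16)*(-3 + q)) = 4*(17*(-3 + q)) = 4*(-51 + 17*q) = -204 + 68*q)
-20 - 28*P(X(-1, -1)) = -20 - 28*(-204 + 68*(-2 + 2*(-1))) = -20 - 28*(-204 + 68*(-2 - 2)) = -20 - 28*(-204 + 68*(-4)) = -20 - 28*(-204 - 272) = -20 - 28*(-476) = -20 + 13328 = 13308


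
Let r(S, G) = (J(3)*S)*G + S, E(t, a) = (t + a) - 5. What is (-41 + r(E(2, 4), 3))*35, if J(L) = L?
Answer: -1085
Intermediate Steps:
E(t, a) = -5 + a + t (E(t, a) = (a + t) - 5 = -5 + a + t)
r(S, G) = S + 3*G*S (r(S, G) = (3*S)*G + S = 3*G*S + S = S + 3*G*S)
(-41 + r(E(2, 4), 3))*35 = (-41 + (-5 + 4 + 2)*(1 + 3*3))*35 = (-41 + 1*(1 + 9))*35 = (-41 + 1*10)*35 = (-41 + 10)*35 = -31*35 = -1085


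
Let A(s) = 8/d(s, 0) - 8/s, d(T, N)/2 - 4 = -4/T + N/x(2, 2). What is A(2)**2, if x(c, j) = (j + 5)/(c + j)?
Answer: 4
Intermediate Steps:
x(c, j) = (5 + j)/(c + j)
d(T, N) = 8 - 8/T + 8*N/7 (d(T, N) = 8 + 2*(-4/T + N/(((5 + 2)/(2 + 2)))) = 8 + 2*(-4/T + N/((7/4))) = 8 + 2*(-4/T + N/(((1/4)*7))) = 8 + 2*(-4/T + N/(7/4)) = 8 + 2*(-4/T + N*(4/7)) = 8 + 2*(-4/T + 4*N/7) = 8 + (-8/T + 8*N/7) = 8 - 8/T + 8*N/7)
A(s) = -8/s + 8/(8 - 8/s) (A(s) = 8/(8 - 8/s + (8/7)*0) - 8/s = 8/(8 - 8/s + 0) - 8/s = 8/(8 - 8/s) - 8/s = -8/s + 8/(8 - 8/s))
A(2)**2 = ((8 + 2**2 - 8*2)/(2*(-1 + 2)))**2 = ((1/2)*(8 + 4 - 16)/1)**2 = ((1/2)*1*(-4))**2 = (-2)**2 = 4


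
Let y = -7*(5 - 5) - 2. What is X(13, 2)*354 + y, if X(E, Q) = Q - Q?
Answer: -2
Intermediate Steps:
y = -2 (y = -7*0 - 2 = 0 - 2 = -2)
X(E, Q) = 0
X(13, 2)*354 + y = 0*354 - 2 = 0 - 2 = -2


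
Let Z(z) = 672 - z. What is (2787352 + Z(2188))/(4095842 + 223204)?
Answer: 464306/719841 ≈ 0.64501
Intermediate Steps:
(2787352 + Z(2188))/(4095842 + 223204) = (2787352 + (672 - 1*2188))/(4095842 + 223204) = (2787352 + (672 - 2188))/4319046 = (2787352 - 1516)*(1/4319046) = 2785836*(1/4319046) = 464306/719841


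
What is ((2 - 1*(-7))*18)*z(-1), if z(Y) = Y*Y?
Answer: 162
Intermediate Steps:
z(Y) = Y**2
((2 - 1*(-7))*18)*z(-1) = ((2 - 1*(-7))*18)*(-1)**2 = ((2 + 7)*18)*1 = (9*18)*1 = 162*1 = 162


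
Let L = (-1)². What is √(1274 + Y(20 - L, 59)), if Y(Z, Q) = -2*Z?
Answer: 2*√309 ≈ 35.157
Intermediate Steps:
L = 1
√(1274 + Y(20 - L, 59)) = √(1274 - 2*(20 - 1*1)) = √(1274 - 2*(20 - 1)) = √(1274 - 2*19) = √(1274 - 38) = √1236 = 2*√309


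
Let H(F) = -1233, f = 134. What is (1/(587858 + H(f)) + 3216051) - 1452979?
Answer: 1034262112001/586625 ≈ 1.7631e+6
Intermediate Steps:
(1/(587858 + H(f)) + 3216051) - 1452979 = (1/(587858 - 1233) + 3216051) - 1452979 = (1/586625 + 3216051) - 1452979 = 1886615917876/586625 - 1452979 = 1034262112001/586625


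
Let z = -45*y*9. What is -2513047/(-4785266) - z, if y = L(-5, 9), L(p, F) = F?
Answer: 17444807617/4785266 ≈ 3645.5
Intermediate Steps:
y = 9
z = -3645 (z = -45*9*9 = -405*9 = -3645)
-2513047/(-4785266) - z = -2513047/(-4785266) - 1*(-3645) = -2513047*(-1/4785266) + 3645 = 2513047/4785266 + 3645 = 17444807617/4785266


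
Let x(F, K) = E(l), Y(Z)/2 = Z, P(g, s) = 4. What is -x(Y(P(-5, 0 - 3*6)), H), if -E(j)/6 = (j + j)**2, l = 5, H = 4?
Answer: 600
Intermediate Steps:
Y(Z) = 2*Z
E(j) = -24*j**2 (E(j) = -6*(j + j)**2 = -6*4*j**2 = -24*j**2)
x(F, K) = -600 (x(F, K) = -24*5**2 = -24*25 = -600)
-x(Y(P(-5, 0 - 3*6)), H) = -1*(-600) = 600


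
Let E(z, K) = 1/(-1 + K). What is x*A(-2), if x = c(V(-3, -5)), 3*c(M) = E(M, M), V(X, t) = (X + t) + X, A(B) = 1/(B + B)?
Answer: 1/144 ≈ 0.0069444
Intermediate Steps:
A(B) = 1/(2*B)
V(X, t) = t + 2*X
c(M) = 1/(3*(-1 + M))
x = -1/36 (x = 1/(3*(-1 + (-5 + 2*(-3)))) = 1/(3*(-1 + (-5 - 6))) = 1/(3*(-1 - 11)) = (⅓)/(-12) = (⅓)*(-1/12) = -1/36 ≈ -0.027778)
x*A(-2) = -1/(72*(-2)) = -(-1)/(72*2) = -1/36*(-¼) = 1/144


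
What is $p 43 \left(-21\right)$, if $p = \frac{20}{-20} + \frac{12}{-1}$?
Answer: $11739$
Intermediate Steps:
$p = -13$ ($p = 20 \left(- \frac{1}{20}\right) + 12 \left(-1\right) = -1 - 12 = -13$)
$p 43 \left(-21\right) = \left(-13\right) 43 \left(-21\right) = \left(-559\right) \left(-21\right) = 11739$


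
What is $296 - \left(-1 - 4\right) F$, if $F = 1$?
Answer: $301$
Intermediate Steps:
$296 - \left(-1 - 4\right) F = 296 - \left(-1 - 4\right) 1 = 296 - \left(-5\right) 1 = 296 - -5 = 296 + 5 = 301$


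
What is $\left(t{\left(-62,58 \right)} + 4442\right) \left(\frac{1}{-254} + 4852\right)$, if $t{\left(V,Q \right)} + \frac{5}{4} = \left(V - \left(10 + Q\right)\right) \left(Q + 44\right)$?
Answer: $- \frac{43475621739}{1016} \approx -4.2791 \cdot 10^{7}$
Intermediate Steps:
$t{\left(V,Q \right)} = - \frac{5}{4} + \left(44 + Q\right) \left(-10 + V - Q\right)$ ($t{\left(V,Q \right)} = - \frac{5}{4} + \left(V - \left(10 + Q\right)\right) \left(Q + 44\right) = - \frac{5}{4} + \left(-10 + V - Q\right) \left(44 + Q\right) = - \frac{5}{4} + \left(44 + Q\right) \left(-10 + V - Q\right)$)
$\left(t{\left(-62,58 \right)} + 4442\right) \left(\frac{1}{-254} + 4852\right) = \left(\left(- \frac{1765}{4} - 58^{2} - 3132 + 44 \left(-62\right) + 58 \left(-62\right)\right) + 4442\right) \left(\frac{1}{-254} + 4852\right) = \left(\left(- \frac{1765}{4} - 3364 - 3132 - 2728 - 3596\right) + 4442\right) \left(- \frac{1}{254} + 4852\right) = \left(\left(- \frac{1765}{4} - 3364 - 3132 - 2728 - 3596\right) + 4442\right) \frac{1232407}{254} = \left(- \frac{53045}{4} + 4442\right) \frac{1232407}{254} = \left(- \frac{35277}{4}\right) \frac{1232407}{254} = - \frac{43475621739}{1016}$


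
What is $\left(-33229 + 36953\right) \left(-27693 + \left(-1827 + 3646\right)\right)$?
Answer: $-96354776$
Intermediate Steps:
$\left(-33229 + 36953\right) \left(-27693 + \left(-1827 + 3646\right)\right) = 3724 \left(-27693 + 1819\right) = 3724 \left(-25874\right) = -96354776$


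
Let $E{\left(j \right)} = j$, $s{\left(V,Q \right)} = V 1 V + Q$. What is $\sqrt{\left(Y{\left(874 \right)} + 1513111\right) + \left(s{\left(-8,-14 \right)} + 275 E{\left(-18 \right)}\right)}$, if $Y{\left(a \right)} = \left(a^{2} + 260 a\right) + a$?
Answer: $\sqrt{2500201} \approx 1581.2$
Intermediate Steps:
$s{\left(V,Q \right)} = Q + V^{2}$ ($s{\left(V,Q \right)} = V V + Q = V^{2} + Q = Q + V^{2}$)
$Y{\left(a \right)} = a^{2} + 261 a$
$\sqrt{\left(Y{\left(874 \right)} + 1513111\right) + \left(s{\left(-8,-14 \right)} + 275 E{\left(-18 \right)}\right)} = \sqrt{\left(874 \left(261 + 874\right) + 1513111\right) + \left(\left(-14 + \left(-8\right)^{2}\right) + 275 \left(-18\right)\right)} = \sqrt{\left(874 \cdot 1135 + 1513111\right) + \left(\left(-14 + 64\right) - 4950\right)} = \sqrt{\left(991990 + 1513111\right) + \left(50 - 4950\right)} = \sqrt{2505101 - 4900} = \sqrt{2500201}$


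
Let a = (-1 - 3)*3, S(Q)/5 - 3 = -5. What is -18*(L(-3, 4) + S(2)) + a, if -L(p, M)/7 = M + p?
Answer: 294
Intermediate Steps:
L(p, M) = -7*M - 7*p (L(p, M) = -7*(M + p) = -7*M - 7*p)
S(Q) = -10 (S(Q) = 15 + 5*(-5) = 15 - 25 = -10)
a = -12 (a = -4*3 = -12)
-18*(L(-3, 4) + S(2)) + a = -18*((-7*4 - 7*(-3)) - 10) - 12 = -18*((-28 + 21) - 10) - 12 = -18*(-7 - 10) - 12 = -18*(-17) - 12 = 306 - 12 = 294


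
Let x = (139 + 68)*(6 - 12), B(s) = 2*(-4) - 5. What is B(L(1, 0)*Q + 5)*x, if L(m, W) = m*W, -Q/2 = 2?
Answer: 16146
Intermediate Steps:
Q = -4 (Q = -2*2 = -4)
L(m, W) = W*m
B(s) = -13 (B(s) = -8 - 5 = -13)
x = -1242 (x = 207*(-6) = -1242)
B(L(1, 0)*Q + 5)*x = -13*(-1242) = 16146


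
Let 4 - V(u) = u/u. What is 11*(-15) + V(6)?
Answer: -162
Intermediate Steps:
V(u) = 3 (V(u) = 4 - u/u = 4 - 1*1 = 4 - 1 = 3)
11*(-15) + V(6) = 11*(-15) + 3 = -165 + 3 = -162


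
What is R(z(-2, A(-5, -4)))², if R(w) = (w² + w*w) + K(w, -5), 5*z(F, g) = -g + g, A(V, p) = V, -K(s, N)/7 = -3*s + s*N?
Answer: 0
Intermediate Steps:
K(s, N) = 21*s - 7*N*s (K(s, N) = -7*(-3*s + s*N) = -7*(-3*s + N*s) = 21*s - 7*N*s)
z(F, g) = 0 (z(F, g) = (-g + g)/5 = (⅕)*0 = 0)
R(w) = 2*w² + 56*w (R(w) = (w² + w*w) + 7*w*(3 - 1*(-5)) = (w² + w²) + 7*w*(3 + 5) = 2*w² + 7*w*8 = 2*w² + 56*w)
R(z(-2, A(-5, -4)))² = (2*0*(28 + 0))² = (2*0*28)² = 0² = 0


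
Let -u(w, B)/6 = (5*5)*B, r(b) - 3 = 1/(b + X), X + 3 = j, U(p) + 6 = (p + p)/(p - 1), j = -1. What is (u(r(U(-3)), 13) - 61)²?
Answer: 4044121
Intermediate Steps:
U(p) = -6 + 2*p/(-1 + p) (U(p) = -6 + (p + p)/(p - 1) = -6 + (2*p)/(-1 + p) = -6 + 2*p/(-1 + p))
X = -4 (X = -3 - 1 = -4)
r(b) = 3 + 1/(-4 + b) (r(b) = 3 + 1/(b - 4) = 3 + 1/(-4 + b))
u(w, B) = -150*B (u(w, B) = -6*5*5*B = -150*B)
(u(r(U(-3)), 13) - 61)² = (-150*13 - 61)² = (-1950 - 61)² = (-2011)² = 4044121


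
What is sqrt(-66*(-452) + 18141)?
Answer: sqrt(47973) ≈ 219.03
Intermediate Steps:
sqrt(-66*(-452) + 18141) = sqrt(29832 + 18141) = sqrt(47973)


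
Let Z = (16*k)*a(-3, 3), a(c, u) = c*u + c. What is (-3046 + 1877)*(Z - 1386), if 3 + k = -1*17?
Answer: -2868726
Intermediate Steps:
a(c, u) = c + c*u
k = -20 (k = -3 - 1*17 = -3 - 17 = -20)
Z = 3840 (Z = (16*(-20))*(-3*(1 + 3)) = -(-960)*4 = -320*(-12) = 3840)
(-3046 + 1877)*(Z - 1386) = (-3046 + 1877)*(3840 - 1386) = -1169*2454 = -2868726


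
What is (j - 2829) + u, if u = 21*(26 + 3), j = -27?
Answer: -2247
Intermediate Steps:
u = 609 (u = 21*29 = 609)
(j - 2829) + u = (-27 - 2829) + 609 = -2856 + 609 = -2247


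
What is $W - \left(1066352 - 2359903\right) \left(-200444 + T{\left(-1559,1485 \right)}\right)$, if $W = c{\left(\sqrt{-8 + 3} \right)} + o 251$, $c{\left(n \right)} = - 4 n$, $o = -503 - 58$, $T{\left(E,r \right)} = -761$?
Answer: $-260269069766 - 4 i \sqrt{5} \approx -2.6027 \cdot 10^{11} - 8.9443 i$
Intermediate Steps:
$o = -561$
$W = -140811 - 4 i \sqrt{5}$ ($W = - 4 \sqrt{-8 + 3} - 140811 = - 4 \sqrt{-5} - 140811 = - 4 i \sqrt{5} - 140811 = -140811 - 4 i \sqrt{5} \approx -1.4081 \cdot 10^{5} - 8.9443 i$)
$W - \left(1066352 - 2359903\right) \left(-200444 + T{\left(-1559,1485 \right)}\right) = \left(-140811 - 4 i \sqrt{5}\right) - \left(1066352 - 2359903\right) \left(-200444 - 761\right) = \left(-140811 - 4 i \sqrt{5}\right) - \left(-1293551\right) \left(-201205\right) = \left(-140811 - 4 i \sqrt{5}\right) - 260268928955 = -260269069766 - 4 i \sqrt{5}$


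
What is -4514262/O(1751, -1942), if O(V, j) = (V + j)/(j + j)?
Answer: -17533393608/191 ≈ -9.1798e+7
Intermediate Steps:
O(V, j) = (V + j)/(2*j) (O(V, j) = (V + j)/((2*j)) = (V + j)*(1/(2*j)) = (V + j)/(2*j))
-4514262/O(1751, -1942) = -4514262*(-3884/(1751 - 1942)) = -4514262/((½)*(-1/1942)*(-191)) = -4514262/191/3884 = -4514262*3884/191 = -17533393608/191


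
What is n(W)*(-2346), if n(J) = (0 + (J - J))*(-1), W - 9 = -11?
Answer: 0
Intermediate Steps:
W = -2 (W = 9 - 11 = -2)
n(J) = 0 (n(J) = (0 + 0)*(-1) = 0*(-1) = 0)
n(W)*(-2346) = 0*(-2346) = 0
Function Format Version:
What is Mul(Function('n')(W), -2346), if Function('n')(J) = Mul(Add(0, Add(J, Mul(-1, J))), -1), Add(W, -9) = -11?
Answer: 0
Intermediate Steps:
W = -2 (W = Add(9, -11) = -2)
Function('n')(J) = 0 (Function('n')(J) = Mul(Add(0, 0), -1) = Mul(0, -1) = 0)
Mul(Function('n')(W), -2346) = Mul(0, -2346) = 0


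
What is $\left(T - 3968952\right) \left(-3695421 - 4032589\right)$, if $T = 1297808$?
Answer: $20642627543440$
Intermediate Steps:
$\left(T - 3968952\right) \left(-3695421 - 4032589\right) = \left(1297808 - 3968952\right) \left(-3695421 - 4032589\right) = \left(-2671144\right) \left(-7728010\right) = 20642627543440$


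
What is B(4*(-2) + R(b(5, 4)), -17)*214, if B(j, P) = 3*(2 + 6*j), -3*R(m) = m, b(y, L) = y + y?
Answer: -42372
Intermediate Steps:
b(y, L) = 2*y
R(m) = -m/3
B(j, P) = 6 + 18*j
B(4*(-2) + R(b(5, 4)), -17)*214 = (6 + 18*(4*(-2) - 2*5/3))*214 = (6 + 18*(-8 - ⅓*10))*214 = (6 + 18*(-8 - 10/3))*214 = (6 + 18*(-34/3))*214 = (6 - 204)*214 = -198*214 = -42372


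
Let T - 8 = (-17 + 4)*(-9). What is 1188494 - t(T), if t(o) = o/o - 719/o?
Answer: 148562344/125 ≈ 1.1885e+6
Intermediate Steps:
T = 125 (T = 8 + (-17 + 4)*(-9) = 8 - 13*(-9) = 8 + 117 = 125)
t(o) = 1 - 719/o
1188494 - t(T) = 1188494 - (-719 + 125)/125 = 1188494 - (-594)/125 = 1188494 - 1*(-594/125) = 1188494 + 594/125 = 148562344/125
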